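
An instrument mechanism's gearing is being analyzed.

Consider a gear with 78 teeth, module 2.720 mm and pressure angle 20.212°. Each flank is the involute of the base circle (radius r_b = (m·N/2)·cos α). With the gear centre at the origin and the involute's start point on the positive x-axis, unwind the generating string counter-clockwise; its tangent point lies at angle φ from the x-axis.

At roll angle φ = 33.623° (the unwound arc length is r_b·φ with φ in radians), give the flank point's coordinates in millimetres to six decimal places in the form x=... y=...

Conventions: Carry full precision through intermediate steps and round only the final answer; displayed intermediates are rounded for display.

recognized (one wheel, involute flank): single-mesh tooth geometry, m = 2.720, N = 78
pitch radius r_p = m·N/2 = 2.720·78/2 = 106.080000
base radius r_b = r_p·cos α = 106.080000·cos 20.212° = 99.547666
roll angle φ = 33.623° = 0.58683205 rad
x = r_b·(cos φ + φ·sin φ) = 115.240670
y = r_b·(sin φ − φ·cos φ) = 6.477704

x=115.240670 y=6.477704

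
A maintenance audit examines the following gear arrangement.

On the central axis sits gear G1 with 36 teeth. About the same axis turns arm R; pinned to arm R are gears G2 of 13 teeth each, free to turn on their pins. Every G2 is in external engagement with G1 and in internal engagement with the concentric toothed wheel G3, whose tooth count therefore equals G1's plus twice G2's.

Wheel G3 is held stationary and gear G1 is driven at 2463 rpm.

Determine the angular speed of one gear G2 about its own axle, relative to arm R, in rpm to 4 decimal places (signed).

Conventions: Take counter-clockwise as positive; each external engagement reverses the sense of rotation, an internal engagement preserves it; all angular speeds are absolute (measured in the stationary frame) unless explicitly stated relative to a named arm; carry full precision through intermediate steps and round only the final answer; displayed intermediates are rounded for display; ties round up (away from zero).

planetary set (36T centre, 13T on arm, 62T internal) — Willis relation
normalise by the input: solve with ω_sun = 1, then scale by 2463 rpm
ring teeth: 36 + 2·13 = 62
36(ω_sun−ω_arm) = −62(ω_ring−ω_arm),  ω_ring = 0, ω_sun = 1
36(1−ω_arm) = −62(0−ω_arm)  ⇒  98·ω_arm = 36  ⇒  ω_arm = 18/49
sun–planet mesh: 36·(1−18/49) = −13·(ω_p−ω_arm)  ⇒  ω_p−ω_arm = -1116/637
scale: ω_p−ω_arm = -1116/637 × 2463 rpm = -4315.0832 rpm

-4315.0832 rpm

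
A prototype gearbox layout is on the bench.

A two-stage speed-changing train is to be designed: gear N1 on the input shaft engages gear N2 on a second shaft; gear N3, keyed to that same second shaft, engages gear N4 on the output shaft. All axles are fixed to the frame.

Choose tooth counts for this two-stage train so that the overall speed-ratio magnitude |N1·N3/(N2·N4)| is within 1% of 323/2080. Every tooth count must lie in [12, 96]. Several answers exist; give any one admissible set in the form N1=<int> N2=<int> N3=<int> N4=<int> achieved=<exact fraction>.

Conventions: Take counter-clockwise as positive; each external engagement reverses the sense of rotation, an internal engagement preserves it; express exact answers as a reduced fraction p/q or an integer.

class = fixed-axis compound train [2-stage, 323/2080 wanted]
target = 323/2080 in lowest terms: an exact hit needs N1·N3 = k·323 and N2·N4 = k·2080 for one integer k, every count in [12, 96]; additionally prefer no 1:1 stage (N1 ≠ N2, N3 ≠ N4)
k = 1: N1·N3 = 323 = 17·19, N2·N4 = 2080 = 26·80
achieved = 17·19/(26·80) = 323/2080; |achieved − target| = 0 ≤ 323/208000 ✓

N1=17 N2=26 N3=19 N4=80 achieved=323/2080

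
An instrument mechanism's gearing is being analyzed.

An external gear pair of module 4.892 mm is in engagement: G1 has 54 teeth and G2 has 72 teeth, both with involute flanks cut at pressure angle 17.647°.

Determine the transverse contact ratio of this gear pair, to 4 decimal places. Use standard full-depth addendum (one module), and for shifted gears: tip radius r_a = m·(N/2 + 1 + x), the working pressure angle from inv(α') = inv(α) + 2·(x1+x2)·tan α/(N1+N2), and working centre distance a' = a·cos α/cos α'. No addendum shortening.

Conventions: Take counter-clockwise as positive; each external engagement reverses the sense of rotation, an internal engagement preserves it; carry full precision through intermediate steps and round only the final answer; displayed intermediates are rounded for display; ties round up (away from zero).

recognized (one external pair, fixed centres): single-mesh tooth geometry, m = 4.892, N1 = 54, N2 = 72
base radii: r_b1 = 125.868432, r_b2 = 167.824576
tip radii: r_a1 = 136.976000, r_a2 = 181.004000
no profile shift: α' = α, a' = a
action lengths: √(r_a1²−r_b1²) = 54.032974, √(r_a2²−r_b2²) = 67.803832
base pitch p_b = π·m·cos α = 14.645457
CR = (54.032974 + 67.803832 − 308.196000·sin 17.64700°)/14.645457 = 1.939623
contact ratio ≈ 1.9396

1.9396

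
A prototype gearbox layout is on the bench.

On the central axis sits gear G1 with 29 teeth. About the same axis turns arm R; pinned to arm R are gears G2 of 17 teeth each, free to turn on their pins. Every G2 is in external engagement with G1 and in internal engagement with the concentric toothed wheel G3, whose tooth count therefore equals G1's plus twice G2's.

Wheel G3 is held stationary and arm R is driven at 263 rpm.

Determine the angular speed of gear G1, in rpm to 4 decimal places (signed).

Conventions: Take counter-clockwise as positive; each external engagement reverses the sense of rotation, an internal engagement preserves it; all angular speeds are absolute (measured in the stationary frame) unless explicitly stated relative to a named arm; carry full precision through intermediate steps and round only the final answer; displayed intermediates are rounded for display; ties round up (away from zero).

class = planetary set [G3 = 29+2·17 = 63; Willis about the carrier]
normalise by the input: solve with ω_arm = 1, then scale by 263 rpm
ring teeth: 29 + 2·17 = 63
29(ω_sun−ω_arm) = −63(ω_ring−ω_arm),  ω_ring = 0, ω_arm = 1
ω_sun = 1 − (63/29)(0−1) = 92/29
scale: ω_sun = 92/29 × 263 rpm = +834.3448 rpm

+834.3448 rpm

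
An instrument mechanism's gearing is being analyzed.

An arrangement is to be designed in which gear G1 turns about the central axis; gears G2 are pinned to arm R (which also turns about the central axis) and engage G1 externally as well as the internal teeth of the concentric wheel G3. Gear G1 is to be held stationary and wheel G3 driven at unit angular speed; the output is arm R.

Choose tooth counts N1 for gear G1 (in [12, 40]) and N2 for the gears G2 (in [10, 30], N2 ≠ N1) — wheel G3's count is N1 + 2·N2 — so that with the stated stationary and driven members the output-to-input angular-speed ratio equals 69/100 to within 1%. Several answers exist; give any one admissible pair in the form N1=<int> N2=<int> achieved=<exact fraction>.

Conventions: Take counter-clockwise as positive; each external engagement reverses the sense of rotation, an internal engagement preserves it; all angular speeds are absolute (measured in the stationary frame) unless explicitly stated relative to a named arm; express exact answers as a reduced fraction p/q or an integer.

design class (target 69/100): planetary set
Willis with ω_sun = 0: ω_arm/ω_ring = N3/(N1+N3); set equal to 69/100  ⇒  N3/N1 = (69/100)/(1 − 69/100) = 69/31
N3 = N1 + 2·N2  ⇒  N2/N1 = (N3/N1 − 1)/2 = (69/31 − 1)/2 = 19/31
smallest multiple with N1 ≥ 12 and N2 ≥ 10: k = 1  ⇒  N1 = 1·31 = 31, N2 = 1·19 = 19 (N1 ≤ 40, N2 ≤ 30, N2 ≠ N1 ✓), N3 = 31 + 2·19 = 69
check: N3/(N1+N3) with N1 = 31, N3 = 69 gives 69/100; |achieved − target| = 0 ≤ 69/10000 ✓

N1=31 N2=19 achieved=69/100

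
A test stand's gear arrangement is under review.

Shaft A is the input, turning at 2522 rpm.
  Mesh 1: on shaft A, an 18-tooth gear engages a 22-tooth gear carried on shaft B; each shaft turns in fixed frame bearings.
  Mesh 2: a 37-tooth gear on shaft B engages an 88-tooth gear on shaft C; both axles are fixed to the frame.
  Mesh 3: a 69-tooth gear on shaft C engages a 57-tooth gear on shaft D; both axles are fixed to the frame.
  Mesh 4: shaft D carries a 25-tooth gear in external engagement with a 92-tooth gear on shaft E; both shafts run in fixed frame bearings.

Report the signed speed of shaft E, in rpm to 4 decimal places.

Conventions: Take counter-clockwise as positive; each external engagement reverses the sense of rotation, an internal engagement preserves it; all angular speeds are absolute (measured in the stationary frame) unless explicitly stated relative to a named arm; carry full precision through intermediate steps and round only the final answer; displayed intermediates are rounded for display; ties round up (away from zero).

+285.3911 rpm

class = fixed-axis compound train [4 meshes; 4 ratios multiply, 4 sense flips]
mesh 1 [18T→22T]: ω = 2522.0000×18/22 = 2063.4545 rpm, sense flips to −
mesh 2 [37T→88T]: ω = 2063.4545×37/88 = 867.5888 rpm, sense flips to +
mesh 3 [69T→57T]: ω = 867.5888×69/57 = 1050.2391 rpm, sense flips to −
mesh 4 [25T→92T]: ω = 1050.2391×25/92 = 285.3911 rpm, sense flips to +
signed output speed = +285.3911 rpm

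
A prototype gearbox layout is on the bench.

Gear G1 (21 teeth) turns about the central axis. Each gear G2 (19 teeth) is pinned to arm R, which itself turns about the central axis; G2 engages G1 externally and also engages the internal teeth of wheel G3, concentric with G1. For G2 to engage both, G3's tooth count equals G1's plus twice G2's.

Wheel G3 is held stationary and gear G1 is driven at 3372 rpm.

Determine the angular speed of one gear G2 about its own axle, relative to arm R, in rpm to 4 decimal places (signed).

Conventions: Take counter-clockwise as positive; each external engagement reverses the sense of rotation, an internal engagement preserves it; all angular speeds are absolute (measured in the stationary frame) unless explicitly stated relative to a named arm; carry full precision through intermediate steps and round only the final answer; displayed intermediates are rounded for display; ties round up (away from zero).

-2748.6237 rpm

class = planetary set [G3 = 21+2·19 = 59; Willis about the carrier]
normalise by the input: solve with ω_sun = 1, then scale by 3372 rpm
ring teeth: 21 + 2·19 = 59
21(ω_sun−ω_arm) = −59(ω_ring−ω_arm),  ω_ring = 0, ω_sun = 1
21(1−ω_arm) = −59(0−ω_arm)  ⇒  80·ω_arm = 21  ⇒  ω_arm = 21/80
sun–planet mesh: 21·(1−21/80) = −19·(ω_p−ω_arm)  ⇒  ω_p−ω_arm = -1239/1520
scale: ω_p−ω_arm = -1239/1520 × 3372 rpm = -2748.6237 rpm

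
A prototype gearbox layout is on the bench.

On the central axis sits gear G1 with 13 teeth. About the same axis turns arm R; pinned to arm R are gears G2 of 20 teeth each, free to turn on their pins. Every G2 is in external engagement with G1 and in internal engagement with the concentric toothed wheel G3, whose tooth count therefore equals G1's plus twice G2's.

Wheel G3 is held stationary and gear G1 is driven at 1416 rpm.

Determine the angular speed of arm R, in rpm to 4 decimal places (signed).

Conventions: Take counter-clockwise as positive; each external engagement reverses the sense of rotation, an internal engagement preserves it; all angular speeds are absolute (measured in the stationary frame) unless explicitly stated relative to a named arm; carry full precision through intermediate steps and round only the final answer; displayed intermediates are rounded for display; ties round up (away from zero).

topology: planetary set — G1 13T / G2 20T / G3 53T, arm = carrier (Willis)
normalise by the input: solve with ω_sun = 1, then scale by 1416 rpm
ring teeth: 13 + 2·20 = 53
13(ω_sun−ω_arm) = −53(ω_ring−ω_arm),  ω_ring = 0, ω_sun = 1
13(1−ω_arm) = −53(0−ω_arm)  ⇒  66·ω_arm = 13  ⇒  ω_arm = 13/66
scale: ω_arm = 13/66 × 1416 rpm = +278.9091 rpm

+278.9091 rpm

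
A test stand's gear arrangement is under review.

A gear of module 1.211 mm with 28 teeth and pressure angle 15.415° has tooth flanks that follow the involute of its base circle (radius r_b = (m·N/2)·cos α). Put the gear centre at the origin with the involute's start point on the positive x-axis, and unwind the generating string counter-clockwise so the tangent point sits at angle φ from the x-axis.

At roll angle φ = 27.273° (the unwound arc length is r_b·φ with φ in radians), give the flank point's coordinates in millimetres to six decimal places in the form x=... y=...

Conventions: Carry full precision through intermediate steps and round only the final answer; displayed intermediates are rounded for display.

x=18.092141 y=0.574378

single-mesh involute tooth geometry (28T wheel at module 1.211)
pitch radius r_p = m·N/2 = 1.211·28/2 = 16.954000
base radius r_b = r_p·cos α = 16.954000·cos 15.415° = 16.344094
roll angle φ = 27.273° = 0.47600365 rad
x = r_b·(cos φ + φ·sin φ) = 18.092141
y = r_b·(sin φ − φ·cos φ) = 0.574378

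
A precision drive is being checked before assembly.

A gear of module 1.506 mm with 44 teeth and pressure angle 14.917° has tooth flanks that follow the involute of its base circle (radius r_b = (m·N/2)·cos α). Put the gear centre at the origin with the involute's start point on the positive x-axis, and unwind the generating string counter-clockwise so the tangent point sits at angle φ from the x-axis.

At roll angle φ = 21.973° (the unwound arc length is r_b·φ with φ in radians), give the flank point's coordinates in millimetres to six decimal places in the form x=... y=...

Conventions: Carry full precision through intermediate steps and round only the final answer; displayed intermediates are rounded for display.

x=34.283890 y=0.593113

topology: single-mesh involute geometry — m = 1.506, N = 44
pitch radius r_p = m·N/2 = 1.506·44/2 = 33.132000
base radius r_b = r_p·cos α = 33.132000·cos 14.917° = 32.015443
roll angle φ = 21.973° = 0.38350120 rad
x = r_b·(cos φ + φ·sin φ) = 34.283890
y = r_b·(sin φ − φ·cos φ) = 0.593113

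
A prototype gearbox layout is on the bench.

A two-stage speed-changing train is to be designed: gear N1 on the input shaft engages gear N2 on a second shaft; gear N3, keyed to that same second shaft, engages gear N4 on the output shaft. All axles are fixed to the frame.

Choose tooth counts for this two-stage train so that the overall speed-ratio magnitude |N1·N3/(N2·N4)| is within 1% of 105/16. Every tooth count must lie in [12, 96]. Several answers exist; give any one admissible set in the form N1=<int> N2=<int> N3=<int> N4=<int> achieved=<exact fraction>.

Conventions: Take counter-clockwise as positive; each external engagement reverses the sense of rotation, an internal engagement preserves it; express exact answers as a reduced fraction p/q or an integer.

topology: fixed-axis compound train — 2 stages, target 105/16
target = 105/16 in lowest terms: an exact hit needs N1·N3 = k·105 and N2·N4 = k·16 for one integer k, every count in [12, 96]; additionally prefer no 1:1 stage (N1 ≠ N2, N3 ≠ N4)
k = 1…8: no 1:1-free in-range split of k·105 and k·16 into factor pairs; take k = 9
k = 9: N1·N3 = 945 = 15·63, N2·N4 = 144 = 12·12
achieved = 15·63/(12·12) = 105/16; |achieved − target| = 0 ≤ 21/320 ✓

N1=15 N2=12 N3=63 N4=12 achieved=105/16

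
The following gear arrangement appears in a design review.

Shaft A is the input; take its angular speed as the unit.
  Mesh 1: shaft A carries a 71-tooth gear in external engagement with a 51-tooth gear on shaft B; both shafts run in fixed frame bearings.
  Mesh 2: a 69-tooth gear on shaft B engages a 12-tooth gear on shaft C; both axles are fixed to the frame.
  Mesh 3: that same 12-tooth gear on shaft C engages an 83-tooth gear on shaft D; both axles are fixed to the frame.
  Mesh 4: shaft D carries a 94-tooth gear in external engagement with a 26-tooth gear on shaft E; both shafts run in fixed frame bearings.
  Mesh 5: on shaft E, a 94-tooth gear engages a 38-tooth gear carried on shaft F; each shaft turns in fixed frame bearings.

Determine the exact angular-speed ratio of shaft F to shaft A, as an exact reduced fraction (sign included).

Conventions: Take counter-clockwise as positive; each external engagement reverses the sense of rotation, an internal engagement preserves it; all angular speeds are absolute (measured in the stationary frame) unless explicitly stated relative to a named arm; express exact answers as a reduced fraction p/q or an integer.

class = fixed-axis compound train [5 meshes; 5 ratios multiply, 5 sense flips]
mesh 1 [71T→51T]: running ratio 71/51, sense −
mesh 2 [69T→12T]: running ratio 1633/204, sense +
mesh 3 [12T→83T]: running ratio 1633/1411, sense −
mesh 4 [94T→26T]: running ratio 76751/18343, sense +
mesh 5 [94T→38T]: running ratio 3607297/348517, sense −
ω_out/ω_in = -3607297/348517

-3607297/348517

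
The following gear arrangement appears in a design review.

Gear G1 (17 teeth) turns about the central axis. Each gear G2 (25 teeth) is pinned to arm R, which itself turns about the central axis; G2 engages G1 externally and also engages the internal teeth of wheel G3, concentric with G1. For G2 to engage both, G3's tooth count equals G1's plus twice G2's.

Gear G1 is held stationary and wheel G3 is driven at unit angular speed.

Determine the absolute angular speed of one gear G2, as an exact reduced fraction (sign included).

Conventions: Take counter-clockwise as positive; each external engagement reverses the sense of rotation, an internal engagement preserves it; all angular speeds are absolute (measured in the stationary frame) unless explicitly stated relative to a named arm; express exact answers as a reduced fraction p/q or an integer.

class = planetary set [G3 = 17+2·25 = 67; Willis about the carrier]
ring teeth: 17 + 2·25 = 67
17(ω_sun−ω_arm) = −67(ω_ring−ω_arm),  ω_sun = 0, ω_ring = 1
17(0−ω_arm) = −67(1−ω_arm)  ⇒  84·ω_arm = 67  ⇒  ω_arm = 67/84
sun–planet mesh: 17·(0−67/84) = −25·(ω_p−ω_arm)  ⇒  ω_p−ω_arm = 1139/2100
ω_p = 67/84 + 1139/2100 = 67/50
exact speed ratio = 67/50

67/50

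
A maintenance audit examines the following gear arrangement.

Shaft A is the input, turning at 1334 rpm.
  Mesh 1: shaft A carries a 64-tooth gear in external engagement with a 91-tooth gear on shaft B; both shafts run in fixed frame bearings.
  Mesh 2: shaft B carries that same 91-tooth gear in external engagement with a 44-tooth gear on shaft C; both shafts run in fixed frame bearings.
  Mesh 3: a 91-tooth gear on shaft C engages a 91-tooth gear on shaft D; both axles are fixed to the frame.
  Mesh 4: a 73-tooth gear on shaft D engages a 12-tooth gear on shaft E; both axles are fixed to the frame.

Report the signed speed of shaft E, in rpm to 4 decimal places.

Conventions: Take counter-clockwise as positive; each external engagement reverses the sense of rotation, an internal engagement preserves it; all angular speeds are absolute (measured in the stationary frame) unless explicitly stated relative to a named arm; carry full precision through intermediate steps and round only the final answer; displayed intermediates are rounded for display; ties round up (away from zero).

+11803.8788 rpm

topology: fixed-axis compound train — 4 meshes, A→E
mesh 1 [64T→91T]: ω = 1334.0000×64/91 = 938.1978 rpm, sense flips to −
mesh 2 [91T→44T]: ω = 938.1978×91/44 = 1940.3636 rpm, sense flips to +
mesh 3 [91T→91T]: ω = 1940.3636×91/91 = 1940.3636 rpm, sense flips to −
mesh 4 [73T→12T]: ω = 1940.3636×73/12 = 11803.8788 rpm, sense flips to +
signed output speed = +11803.8788 rpm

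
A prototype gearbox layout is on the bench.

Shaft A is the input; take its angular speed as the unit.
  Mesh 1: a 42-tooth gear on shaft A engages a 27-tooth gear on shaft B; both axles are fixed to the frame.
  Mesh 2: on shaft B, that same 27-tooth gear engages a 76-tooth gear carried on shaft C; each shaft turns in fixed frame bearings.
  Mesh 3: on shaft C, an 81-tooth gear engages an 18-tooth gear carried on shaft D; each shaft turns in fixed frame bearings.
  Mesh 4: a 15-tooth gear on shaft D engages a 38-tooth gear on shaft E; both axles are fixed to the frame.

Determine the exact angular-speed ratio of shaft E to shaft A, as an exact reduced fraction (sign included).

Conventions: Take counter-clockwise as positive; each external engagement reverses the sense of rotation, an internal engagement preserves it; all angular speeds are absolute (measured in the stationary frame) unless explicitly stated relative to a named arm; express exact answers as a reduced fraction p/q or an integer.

2835/2888

class = fixed-axis compound train [4 meshes; 4 ratios multiply, 4 sense flips]
mesh 1 [42T→27T]: running ratio 14/9, sense −
mesh 2 [27T→76T]: running ratio 21/38, sense +
mesh 3 [81T→18T]: running ratio 189/76, sense −
mesh 4 [15T→38T]: running ratio 2835/2888, sense +
ω_out/ω_in = 2835/2888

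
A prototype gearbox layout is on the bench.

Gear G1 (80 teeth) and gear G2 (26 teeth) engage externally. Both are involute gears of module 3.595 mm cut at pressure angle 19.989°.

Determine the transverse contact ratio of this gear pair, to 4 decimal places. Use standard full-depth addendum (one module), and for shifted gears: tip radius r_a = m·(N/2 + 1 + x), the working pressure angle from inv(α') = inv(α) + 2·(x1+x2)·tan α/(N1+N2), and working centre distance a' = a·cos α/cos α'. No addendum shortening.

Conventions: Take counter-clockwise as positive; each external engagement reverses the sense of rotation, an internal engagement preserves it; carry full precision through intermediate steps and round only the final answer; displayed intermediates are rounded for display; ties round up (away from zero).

recognized (one external pair, fixed centres): single-mesh tooth geometry, m = 3.595, N1 = 80, N2 = 26
base radii: r_b1 = 135.137239, r_b2 = 43.919603
tip radii: r_a1 = 147.395000, r_a2 = 50.330000
no profile shift: α' = α, a' = a
action lengths: √(r_a1²−r_b1²) = 58.849067, √(r_a2²−r_b2²) = 24.580021
base pitch p_b = π·m·cos α = 10.613654
CR = (58.849067 + 24.580021 − 190.535000·sin 19.98900°)/10.613654 = 1.723879
contact ratio ≈ 1.7239

1.7239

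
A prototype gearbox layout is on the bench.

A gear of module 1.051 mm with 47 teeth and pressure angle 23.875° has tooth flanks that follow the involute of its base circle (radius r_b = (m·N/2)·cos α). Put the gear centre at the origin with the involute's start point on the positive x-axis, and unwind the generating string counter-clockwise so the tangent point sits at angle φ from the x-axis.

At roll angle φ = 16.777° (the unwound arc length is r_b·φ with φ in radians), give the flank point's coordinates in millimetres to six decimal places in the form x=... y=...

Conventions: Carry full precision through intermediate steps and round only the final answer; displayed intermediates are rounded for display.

single-mesh involute tooth geometry (47T wheel at module 1.051)
pitch radius r_p = m·N/2 = 1.051·47/2 = 24.698500
base radius r_b = r_p·cos α = 24.698500·cos 23.875° = 22.585065
roll angle φ = 16.777° = 0.29281389 rad
x = r_b·(cos φ + φ·sin φ) = 23.532632
y = r_b·(sin φ − φ·cos φ) = 0.187390

x=23.532632 y=0.187390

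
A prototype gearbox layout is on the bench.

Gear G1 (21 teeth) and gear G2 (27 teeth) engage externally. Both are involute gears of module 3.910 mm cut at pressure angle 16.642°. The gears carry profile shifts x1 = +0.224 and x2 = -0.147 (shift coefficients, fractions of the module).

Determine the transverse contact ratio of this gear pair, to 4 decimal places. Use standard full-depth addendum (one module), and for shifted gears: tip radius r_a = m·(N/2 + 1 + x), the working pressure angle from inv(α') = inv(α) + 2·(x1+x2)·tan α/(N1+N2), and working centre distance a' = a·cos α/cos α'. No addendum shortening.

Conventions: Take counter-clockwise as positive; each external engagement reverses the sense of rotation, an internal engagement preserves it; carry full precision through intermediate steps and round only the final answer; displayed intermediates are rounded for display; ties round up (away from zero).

1.6972

topology: single-mesh involute geometry — m = 3.910, 21T/27T pair
base radii: r_b1 = 39.335325, r_b2 = 50.573989
tip radii: r_a1 = 45.840840, r_a2 = 56.120230
inv(α') = inv(16.642°) + 2·(+0.224-0.147)·tan α/(21+27) = 0.00941262  ⇒  α' = 17.23433°
a' = a·cos α / cos α' = 93.8400·cos 16.642°/cos 17.23433° = 94.135924
action lengths: √(r_a1²−r_b1²) = 23.539644, √(r_a2²−r_b2²) = 24.325950
base pitch p_b = π·m·cos α = 11.769102
CR = (23.539644 + 24.325950 − 94.135924·sin 17.23433°)/11.769102 = 1.697238
contact ratio ≈ 1.6972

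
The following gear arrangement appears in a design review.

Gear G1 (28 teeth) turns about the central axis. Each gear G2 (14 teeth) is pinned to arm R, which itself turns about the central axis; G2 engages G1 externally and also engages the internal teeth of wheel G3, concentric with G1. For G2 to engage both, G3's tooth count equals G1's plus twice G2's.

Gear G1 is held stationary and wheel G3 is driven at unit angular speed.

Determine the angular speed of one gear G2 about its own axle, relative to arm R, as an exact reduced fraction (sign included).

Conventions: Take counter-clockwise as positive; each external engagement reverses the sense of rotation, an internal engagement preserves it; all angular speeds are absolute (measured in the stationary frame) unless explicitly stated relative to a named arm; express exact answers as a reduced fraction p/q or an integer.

4/3

recognized (axles ride arm R): planetary set, 28/14/56 teeth
ring teeth: 28 + 2·14 = 56
28(ω_sun−ω_arm) = −56(ω_ring−ω_arm),  ω_sun = 0, ω_ring = 1
28(0−ω_arm) = −56(1−ω_arm)  ⇒  84·ω_arm = 56  ⇒  ω_arm = 2/3
sun–planet mesh: 28·(0−2/3) = −14·(ω_p−ω_arm)  ⇒  ω_p−ω_arm = 4/3
exact speed ratio = 4/3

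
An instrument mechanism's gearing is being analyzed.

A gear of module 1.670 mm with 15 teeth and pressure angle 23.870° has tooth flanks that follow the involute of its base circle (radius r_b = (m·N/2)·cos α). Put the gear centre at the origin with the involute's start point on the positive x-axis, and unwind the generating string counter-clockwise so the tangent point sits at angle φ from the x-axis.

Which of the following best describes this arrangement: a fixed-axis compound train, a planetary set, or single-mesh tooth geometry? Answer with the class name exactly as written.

single-mesh tooth geometry

topology: single-mesh involute geometry — m = 1.670, N = 15
classification: single-mesh tooth geometry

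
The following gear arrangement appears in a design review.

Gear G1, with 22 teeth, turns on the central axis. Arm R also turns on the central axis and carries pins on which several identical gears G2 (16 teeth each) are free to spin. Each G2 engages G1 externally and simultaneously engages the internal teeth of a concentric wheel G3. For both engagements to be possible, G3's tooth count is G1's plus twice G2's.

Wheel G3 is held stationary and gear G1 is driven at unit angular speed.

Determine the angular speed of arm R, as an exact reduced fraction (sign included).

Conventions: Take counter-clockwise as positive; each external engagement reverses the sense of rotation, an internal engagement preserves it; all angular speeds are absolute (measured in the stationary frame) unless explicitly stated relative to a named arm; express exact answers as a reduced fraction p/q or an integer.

11/38

class = planetary set [G3 = 22+2·16 = 54; Willis about the carrier]
ring teeth: 22 + 2·16 = 54
22(ω_sun−ω_arm) = −54(ω_ring−ω_arm),  ω_ring = 0, ω_sun = 1
22(1−ω_arm) = −54(0−ω_arm)  ⇒  76·ω_arm = 22  ⇒  ω_arm = 11/38
exact speed ratio = 11/38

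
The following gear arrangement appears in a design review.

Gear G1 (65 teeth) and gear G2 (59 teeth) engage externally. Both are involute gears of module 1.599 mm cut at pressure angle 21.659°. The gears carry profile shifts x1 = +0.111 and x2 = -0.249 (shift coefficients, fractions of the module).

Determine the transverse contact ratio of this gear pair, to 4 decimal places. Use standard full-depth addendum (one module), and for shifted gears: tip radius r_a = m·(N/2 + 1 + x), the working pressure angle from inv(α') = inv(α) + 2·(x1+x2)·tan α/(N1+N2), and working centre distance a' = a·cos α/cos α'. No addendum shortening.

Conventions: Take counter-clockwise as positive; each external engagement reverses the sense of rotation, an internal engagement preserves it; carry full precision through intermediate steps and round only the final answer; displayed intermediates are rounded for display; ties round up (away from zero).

single-mesh involute tooth geometry (65T engaging 59T at module 1.599)
base radii: r_b1 = 48.298434, r_b2 = 43.840117
tip radii: r_a1 = 53.743989, r_a2 = 48.371349
inv(α') = inv(21.659°) + 2·(+0.111-0.249)·tan α/(65+59) = 0.01821489  ⇒  α' = 21.33248°
a' = a·cos α / cos α' = 99.1380·cos 21.659°/cos 21.33248° = 98.915747
action lengths: √(r_a1²−r_b1²) = 23.572815, √(r_a2²−r_b2²) = 20.440927
base pitch p_b = π·m·cos α = 4.668739
CR = (23.572815 + 20.440927 − 98.915747·sin 21.33248°)/4.668739 = 1.720002
contact ratio ≈ 1.7200

1.7200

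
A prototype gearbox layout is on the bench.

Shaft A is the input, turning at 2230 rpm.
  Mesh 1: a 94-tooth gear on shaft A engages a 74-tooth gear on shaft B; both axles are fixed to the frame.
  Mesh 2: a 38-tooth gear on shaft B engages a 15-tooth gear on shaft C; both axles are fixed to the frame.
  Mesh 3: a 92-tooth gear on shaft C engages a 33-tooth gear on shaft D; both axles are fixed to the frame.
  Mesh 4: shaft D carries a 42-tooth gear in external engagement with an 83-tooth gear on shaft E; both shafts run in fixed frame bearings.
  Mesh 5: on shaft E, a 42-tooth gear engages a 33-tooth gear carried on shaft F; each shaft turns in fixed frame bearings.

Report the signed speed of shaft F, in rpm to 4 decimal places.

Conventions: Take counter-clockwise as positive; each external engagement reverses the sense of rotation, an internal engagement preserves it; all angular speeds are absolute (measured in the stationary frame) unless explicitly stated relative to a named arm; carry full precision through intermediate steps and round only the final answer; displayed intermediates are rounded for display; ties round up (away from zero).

5-mesh fixed-axis compound train (all bearings frame-fixed)
mesh 1 [94T→74T]: ω = 2230.0000×94/74 = 2832.7027 rpm, sense flips to −
mesh 2 [38T→15T]: ω = 2832.7027×38/15 = 7176.1802 rpm, sense flips to +
mesh 3 [92T→33T]: ω = 7176.1802×92/33 = 20006.3205 rpm, sense flips to −
mesh 4 [42T→83T]: ω = 20006.3205×42/83 = 10123.6803 rpm, sense flips to +
mesh 5 [42T→33T]: ω = 10123.6803×42/33 = 12884.6840 rpm, sense flips to −
signed output speed = -12884.6840 rpm

-12884.6840 rpm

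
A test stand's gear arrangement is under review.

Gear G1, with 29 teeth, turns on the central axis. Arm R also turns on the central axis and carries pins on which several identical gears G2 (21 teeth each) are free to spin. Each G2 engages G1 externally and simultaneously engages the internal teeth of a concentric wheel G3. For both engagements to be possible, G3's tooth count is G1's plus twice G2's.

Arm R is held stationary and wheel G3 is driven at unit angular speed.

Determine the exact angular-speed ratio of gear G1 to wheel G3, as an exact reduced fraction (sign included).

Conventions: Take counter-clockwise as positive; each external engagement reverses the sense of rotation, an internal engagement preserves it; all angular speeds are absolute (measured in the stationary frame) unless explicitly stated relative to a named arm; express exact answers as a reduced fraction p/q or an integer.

recognized (axles ride arm R): planetary set, 29/21/71 teeth
ring teeth: 29 + 2·21 = 71
29(ω_sun−ω_arm) = −71(ω_ring−ω_arm),  ω_arm = 0, ω_ring = 1
ω_sun = 0 − (71/29)(1−0) = -71/29
ω_out/ω_in = -71/29

-71/29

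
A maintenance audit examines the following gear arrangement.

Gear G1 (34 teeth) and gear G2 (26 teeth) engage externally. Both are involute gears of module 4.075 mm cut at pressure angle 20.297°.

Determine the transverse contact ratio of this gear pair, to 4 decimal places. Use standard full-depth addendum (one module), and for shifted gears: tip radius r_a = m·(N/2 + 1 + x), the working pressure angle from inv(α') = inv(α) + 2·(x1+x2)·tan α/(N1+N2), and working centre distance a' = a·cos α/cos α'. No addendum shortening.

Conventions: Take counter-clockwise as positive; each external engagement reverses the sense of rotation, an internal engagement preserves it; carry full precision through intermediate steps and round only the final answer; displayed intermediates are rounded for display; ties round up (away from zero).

class = single-mesh tooth geometry [involute pair 34T × 26T, m = 4.075]
base radii: r_b1 = 64.973514, r_b2 = 49.685629
tip radii: r_a1 = 73.350000, r_a2 = 57.050000
no profile shift: α' = α, a' = a
action lengths: √(r_a1²−r_b1²) = 34.039168, √(r_a2²−r_b2²) = 28.036419
base pitch p_b = π·m·cos α = 12.007077
CR = (34.039168 + 28.036419 − 122.250000·sin 20.29700°)/12.007077 = 1.638093
contact ratio ≈ 1.6381

1.6381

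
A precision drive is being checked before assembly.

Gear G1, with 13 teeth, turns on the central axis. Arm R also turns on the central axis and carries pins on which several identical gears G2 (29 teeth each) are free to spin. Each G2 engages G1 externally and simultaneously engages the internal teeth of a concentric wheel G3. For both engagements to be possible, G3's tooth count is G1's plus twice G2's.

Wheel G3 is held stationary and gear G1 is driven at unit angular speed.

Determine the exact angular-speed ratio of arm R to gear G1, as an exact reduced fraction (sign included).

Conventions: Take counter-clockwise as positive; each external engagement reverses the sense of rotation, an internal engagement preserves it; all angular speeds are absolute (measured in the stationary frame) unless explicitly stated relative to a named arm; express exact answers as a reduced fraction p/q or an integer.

13/84

planetary set (13T centre, 29T on arm, 71T internal) — Willis relation
ring teeth: 13 + 2·29 = 71
13(ω_sun−ω_arm) = −71(ω_ring−ω_arm),  ω_ring = 0, ω_sun = 1
13(1−ω_arm) = −71(0−ω_arm)  ⇒  84·ω_arm = 13  ⇒  ω_arm = 13/84
ω_out/ω_in = 13/84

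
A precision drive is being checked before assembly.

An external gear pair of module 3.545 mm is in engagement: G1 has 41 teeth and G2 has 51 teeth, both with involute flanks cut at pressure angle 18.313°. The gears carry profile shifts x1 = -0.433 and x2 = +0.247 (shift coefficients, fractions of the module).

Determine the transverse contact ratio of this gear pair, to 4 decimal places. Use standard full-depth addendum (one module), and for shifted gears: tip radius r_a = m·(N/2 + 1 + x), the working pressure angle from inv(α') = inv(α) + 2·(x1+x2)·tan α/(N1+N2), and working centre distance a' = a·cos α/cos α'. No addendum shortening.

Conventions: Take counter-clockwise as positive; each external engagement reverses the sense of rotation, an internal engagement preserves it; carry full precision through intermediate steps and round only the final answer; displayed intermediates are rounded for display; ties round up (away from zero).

topology: single-mesh involute geometry — m = 3.545, 41T/51T pair
base radii: r_b1 = 68.991944, r_b2 = 85.819247
tip radii: r_a1 = 74.682515, r_a2 = 94.818115
inv(α') = inv(18.313°) + 2·(-0.433+0.247)·tan α/(41+51) = 0.01000969  ⇒  α' = 17.58230°
a' = a·cos α / cos α' = 163.0700·cos 18.313°/cos 17.58230° = 162.397764
action lengths: √(r_a1²−r_b1²) = 28.593526, √(r_a2²−r_b2²) = 40.317884
base pitch p_b = π·m·cos α = 10.572907
CR = (28.593526 + 40.317884 − 162.397764·sin 17.58230°)/10.572907 = 1.877916
contact ratio ≈ 1.8779

1.8779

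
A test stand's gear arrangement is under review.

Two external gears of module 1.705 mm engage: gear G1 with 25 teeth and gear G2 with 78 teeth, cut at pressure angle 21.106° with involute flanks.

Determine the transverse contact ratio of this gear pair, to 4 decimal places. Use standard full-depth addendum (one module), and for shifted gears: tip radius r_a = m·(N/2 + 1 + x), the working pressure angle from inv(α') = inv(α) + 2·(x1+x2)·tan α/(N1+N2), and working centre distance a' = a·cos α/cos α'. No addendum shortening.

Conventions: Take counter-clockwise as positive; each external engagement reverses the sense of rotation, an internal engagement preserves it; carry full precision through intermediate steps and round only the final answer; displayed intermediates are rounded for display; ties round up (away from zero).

1.6639

topology: single-mesh involute geometry — m = 1.705, 25T/78T pair
base radii: r_b1 = 19.882769, r_b2 = 62.034238
tip radii: r_a1 = 23.017500, r_a2 = 68.200000
no profile shift: α' = α, a' = a
action lengths: √(r_a1²−r_b1²) = 11.596586, √(r_a2²−r_b2²) = 28.337136
base pitch p_b = π·m·cos α = 4.997085
CR = (11.596586 + 28.337136 − 87.807500·sin 21.10600°)/4.997085 = 1.663915
contact ratio ≈ 1.6639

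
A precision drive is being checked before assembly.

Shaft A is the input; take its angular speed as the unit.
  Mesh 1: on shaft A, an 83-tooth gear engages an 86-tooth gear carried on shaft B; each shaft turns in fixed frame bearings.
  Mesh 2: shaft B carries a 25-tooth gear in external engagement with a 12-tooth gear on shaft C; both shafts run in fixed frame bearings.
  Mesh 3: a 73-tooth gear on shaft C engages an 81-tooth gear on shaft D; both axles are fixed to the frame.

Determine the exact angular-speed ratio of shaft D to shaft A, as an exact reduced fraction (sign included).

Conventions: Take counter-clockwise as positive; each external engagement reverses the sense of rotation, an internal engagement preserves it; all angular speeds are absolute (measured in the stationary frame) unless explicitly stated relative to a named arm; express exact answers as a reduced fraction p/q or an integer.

-151475/83592

class = fixed-axis compound train [3 meshes; 3 ratios multiply, 3 sense flips]
mesh 1 [83T→86T]: running ratio 83/86, sense −
mesh 2 [25T→12T]: running ratio 2075/1032, sense +
mesh 3 [73T→81T]: running ratio 151475/83592, sense −
ω_out/ω_in = -151475/83592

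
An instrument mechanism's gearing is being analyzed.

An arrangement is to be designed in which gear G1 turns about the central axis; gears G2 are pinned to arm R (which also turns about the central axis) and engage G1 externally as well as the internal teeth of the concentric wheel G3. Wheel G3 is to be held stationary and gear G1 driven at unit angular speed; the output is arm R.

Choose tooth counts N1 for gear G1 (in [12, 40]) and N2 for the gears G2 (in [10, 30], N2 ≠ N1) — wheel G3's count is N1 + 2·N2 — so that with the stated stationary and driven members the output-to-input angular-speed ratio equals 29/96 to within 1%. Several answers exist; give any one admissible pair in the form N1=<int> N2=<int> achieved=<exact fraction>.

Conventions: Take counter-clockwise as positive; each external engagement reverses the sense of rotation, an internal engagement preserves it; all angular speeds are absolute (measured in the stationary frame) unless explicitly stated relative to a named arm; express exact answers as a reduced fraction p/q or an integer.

class = planetary set [ratio 29/96 wanted; Willis about the carrier]
Willis with ω_ring = 0: ω_arm/ω_sun = N1/(N1+N3); set equal to 29/96  ⇒  N3/N1 = 1/(29/96) − 1 = 67/29
N3 = N1 + 2·N2  ⇒  N2/N1 = (N3/N1 − 1)/2 = (67/29 − 1)/2 = 19/29
smallest multiple with N1 ≥ 12 and N2 ≥ 10: k = 1  ⇒  N1 = 1·29 = 29, N2 = 1·19 = 19 (N1 ≤ 40, N2 ≤ 30, N2 ≠ N1 ✓), N3 = 29 + 2·19 = 67
check: N1/(N1+N3) with N1 = 29, N3 = 67 gives 29/96; |achieved − target| = 0 ≤ 29/9600 ✓

N1=29 N2=19 achieved=29/96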